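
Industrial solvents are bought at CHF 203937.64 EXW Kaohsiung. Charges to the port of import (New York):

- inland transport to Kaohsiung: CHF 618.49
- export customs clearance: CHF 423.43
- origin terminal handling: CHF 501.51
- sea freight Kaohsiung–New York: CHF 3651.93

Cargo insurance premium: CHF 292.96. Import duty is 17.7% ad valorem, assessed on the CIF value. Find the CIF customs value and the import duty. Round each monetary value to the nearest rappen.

CIF = EXW price + pre-shipment costs + freight + insurance
CIF = 203937.64 + 618.49 + 423.43 + 501.51 + 3651.93 + 292.96 = 209425.96
Import duty = 209425.96 × 17.7% = 37068.39

CIF value: CHF 209425.96; import duty: CHF 37068.39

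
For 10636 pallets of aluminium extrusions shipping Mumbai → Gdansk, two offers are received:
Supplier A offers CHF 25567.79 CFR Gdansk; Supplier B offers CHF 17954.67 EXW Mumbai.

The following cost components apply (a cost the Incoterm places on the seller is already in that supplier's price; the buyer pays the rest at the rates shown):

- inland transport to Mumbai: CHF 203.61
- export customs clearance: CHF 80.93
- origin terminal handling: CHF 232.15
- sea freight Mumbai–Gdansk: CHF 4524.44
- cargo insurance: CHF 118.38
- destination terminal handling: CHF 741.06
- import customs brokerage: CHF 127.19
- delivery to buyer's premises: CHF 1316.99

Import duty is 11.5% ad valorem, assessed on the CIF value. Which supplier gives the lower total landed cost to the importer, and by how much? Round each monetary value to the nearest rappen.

Supplier A (CFR):
CIF value = CFR price + insurance = 25567.79 + 118.38 = 25686.17
Import duty = 25686.17 × 11.5% = 2953.91
Buyer bears (A): 118.38 + 741.06 + 127.19 + 1316.99 = 2303.62
Landed cost (A) = invoice 25567.79 + 2303.62 + duty 2953.91 = 30825.32
Supplier B (EXW):
CIF value = EXW price + inland to port + export clearance + origin terminal + freight + insurance = 17954.67 + 203.61 + 80.93 + 232.15 + 4524.44 + 118.38 = 23114.18
Import duty = 23114.18 × 11.5% = 2658.13
Buyer bears (B): 203.61 + 80.93 + 232.15 + 4524.44 + 118.38 + 741.06 + 127.19 + 1316.99 = 7344.75
Landed cost (B) = invoice 17954.67 + 7344.75 + duty 2658.13 = 27957.55
Difference = |30825.32 − 27957.55| = 2867.77

Supplier B is cheaper by CHF 2867.77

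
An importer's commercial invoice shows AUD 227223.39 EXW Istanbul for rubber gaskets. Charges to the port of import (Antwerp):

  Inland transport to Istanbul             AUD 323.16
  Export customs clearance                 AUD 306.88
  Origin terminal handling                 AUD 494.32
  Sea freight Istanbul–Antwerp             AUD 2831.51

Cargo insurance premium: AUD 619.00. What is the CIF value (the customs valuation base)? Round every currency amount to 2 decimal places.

CIF value: AUD 231798.26

CIF = EXW price + pre-shipment costs + freight + insurance
CIF = 227223.39 + 323.16 + 306.88 + 494.32 + 2831.51 + 619.00 = 231798.26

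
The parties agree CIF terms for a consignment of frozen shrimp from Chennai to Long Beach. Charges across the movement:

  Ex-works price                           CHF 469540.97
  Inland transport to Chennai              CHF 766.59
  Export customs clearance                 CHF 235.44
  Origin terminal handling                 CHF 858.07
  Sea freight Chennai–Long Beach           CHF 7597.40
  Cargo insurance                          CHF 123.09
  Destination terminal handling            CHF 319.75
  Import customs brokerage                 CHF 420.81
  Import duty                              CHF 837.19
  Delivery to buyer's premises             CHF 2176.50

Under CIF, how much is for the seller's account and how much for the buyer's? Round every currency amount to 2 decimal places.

Seller: CHF 479121.56; buyer: CHF 3754.25

CIF: the seller pays costs through ocean freight and marine insurance to the destination port.
Seller's account: goods 469540.97 + inland to port 766.59 + export clearance 235.44 + origin terminal 858.07 + freight 7597.40 + insurance 123.09 = 479121.56
Buyer's account: destination terminal 319.75 + brokerage 420.81 + duty 837.19 + delivery 2176.50 = 3754.25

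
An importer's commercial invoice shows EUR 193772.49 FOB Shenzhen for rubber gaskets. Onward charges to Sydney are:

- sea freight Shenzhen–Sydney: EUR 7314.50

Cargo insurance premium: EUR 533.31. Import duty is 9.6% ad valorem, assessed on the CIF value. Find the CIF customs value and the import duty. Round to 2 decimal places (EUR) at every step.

CIF = FOB price + freight + insurance
CIF = 193772.49 + 7314.50 + 533.31 = 201620.30
Import duty = 201620.30 × 9.6% = 19355.55

CIF value: EUR 201620.30; import duty: EUR 19355.55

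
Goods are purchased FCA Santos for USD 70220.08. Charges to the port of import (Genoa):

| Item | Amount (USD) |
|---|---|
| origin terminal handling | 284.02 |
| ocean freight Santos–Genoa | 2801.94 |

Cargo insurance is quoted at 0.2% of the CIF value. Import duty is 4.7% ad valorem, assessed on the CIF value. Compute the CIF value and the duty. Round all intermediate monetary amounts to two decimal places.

CIF value: USD 73452.95; import duty: USD 3452.29

Let C be the CIF value. C = FCA price + pre-shipment costs + freight + 0.2% × C
C − 0.2% × C = 70220.08 + 284.02 + 2801.94
0.998 × C = 73306.04
C = 73306.04 / 0.998 = 73452.95
Insurance premium = 0.2% × 73452.95 = 146.91
Import duty = 73452.95 × 4.7% = 3452.29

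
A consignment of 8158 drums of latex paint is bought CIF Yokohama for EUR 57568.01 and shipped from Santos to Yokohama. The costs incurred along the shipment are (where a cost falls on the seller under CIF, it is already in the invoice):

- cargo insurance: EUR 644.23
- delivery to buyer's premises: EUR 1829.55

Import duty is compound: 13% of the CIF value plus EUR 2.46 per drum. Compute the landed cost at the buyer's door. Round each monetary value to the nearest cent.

Total landed cost: EUR 86950.08

CIF: the seller pays costs through ocean freight and marine insurance to the destination port.
Already in the invoice (seller's account under CIF): insurance — exclude.
The CIF price already equals the CIF value: 57568.01
Ad valorem component: 57568.01 × 13% = 7483.84
Specific component: 8158 × 2.46 = 20068.68
Import duty = 7483.84 + 20068.68 = 27552.52
Buyer bears: delivery 1829.55 + duty 27552.52 = 29382.07
Landed cost = invoice 57568.01 + 29382.07 = 86950.08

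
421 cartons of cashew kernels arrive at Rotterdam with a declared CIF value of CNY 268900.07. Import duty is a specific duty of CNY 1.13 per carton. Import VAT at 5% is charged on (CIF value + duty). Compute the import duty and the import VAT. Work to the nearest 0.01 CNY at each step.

Import duty: CNY 475.73; import VAT: CNY 13468.79

Import duty = 421 × 1.13 = 475.73
VAT base = CIF + duty = 268900.07 + 475.73 = 269375.80
Import VAT = 269375.80 × 5% = 13468.79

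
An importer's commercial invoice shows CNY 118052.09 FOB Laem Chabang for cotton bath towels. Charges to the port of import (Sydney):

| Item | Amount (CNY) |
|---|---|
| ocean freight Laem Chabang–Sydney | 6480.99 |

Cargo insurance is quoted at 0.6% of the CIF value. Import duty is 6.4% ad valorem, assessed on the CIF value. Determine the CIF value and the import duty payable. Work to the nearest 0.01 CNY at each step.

CIF value: CNY 125284.79; import duty: CNY 8018.23

Let C be the CIF value. C = FOB price + freight + 0.6% × C
C − 0.6% × C = 118052.09 + 6480.99
0.994 × C = 124533.08
C = 124533.08 / 0.994 = 125284.79
Insurance premium = 0.6% × 125284.79 = 751.71
Import duty = 125284.79 × 6.4% = 8018.23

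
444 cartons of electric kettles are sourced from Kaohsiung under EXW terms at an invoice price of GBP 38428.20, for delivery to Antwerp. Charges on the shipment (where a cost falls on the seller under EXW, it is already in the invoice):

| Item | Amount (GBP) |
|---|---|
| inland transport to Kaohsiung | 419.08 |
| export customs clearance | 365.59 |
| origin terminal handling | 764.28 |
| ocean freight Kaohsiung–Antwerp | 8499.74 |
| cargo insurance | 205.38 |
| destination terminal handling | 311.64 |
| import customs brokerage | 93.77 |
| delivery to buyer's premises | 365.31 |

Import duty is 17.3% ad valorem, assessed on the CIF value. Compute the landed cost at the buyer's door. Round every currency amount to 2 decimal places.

Total landed cost: GBP 57875.02

EXW: the seller makes goods available at their premises; the buyer bears all onward costs.
CIF value = EXW price + inland to port + export clearance + origin terminal + freight + insurance = 38428.20 + 419.08 + 365.59 + 764.28 + 8499.74 + 205.38 = 48682.27
Import duty = 48682.27 × 17.3% = 8422.03
Buyer bears: inland to port 419.08 + export clearance 365.59 + origin terminal 764.28 + freight 8499.74 + insurance 205.38 + destination terminal 311.64 + brokerage 93.77 + delivery 365.31 + duty 8422.03 = 19446.82
Landed cost = invoice 38428.20 + 19446.82 = 57875.02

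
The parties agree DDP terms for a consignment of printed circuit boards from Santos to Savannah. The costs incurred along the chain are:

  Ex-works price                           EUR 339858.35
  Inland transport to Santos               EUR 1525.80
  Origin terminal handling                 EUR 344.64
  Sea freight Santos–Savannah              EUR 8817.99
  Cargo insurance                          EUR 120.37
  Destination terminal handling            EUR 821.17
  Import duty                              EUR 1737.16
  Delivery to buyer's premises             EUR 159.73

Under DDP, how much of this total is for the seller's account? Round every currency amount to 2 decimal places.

DDP: the seller bears all costs including import duty.
Seller's account: goods 339858.35 + inland to port 1525.80 + origin terminal 344.64 + freight 8817.99 + insurance 120.37 + destination terminal 821.17 + duty 1737.16 + delivery 159.73 = 353385.21
Buyer's account: 0.00

Seller's account: EUR 353385.21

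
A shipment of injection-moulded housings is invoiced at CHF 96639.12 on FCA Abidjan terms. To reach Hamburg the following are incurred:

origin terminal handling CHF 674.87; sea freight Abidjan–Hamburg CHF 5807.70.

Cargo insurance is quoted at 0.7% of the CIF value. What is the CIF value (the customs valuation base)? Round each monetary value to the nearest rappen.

Let C be the CIF value. C = FCA price + pre-shipment costs + freight + 0.7% × C
C − 0.7% × C = 96639.12 + 674.87 + 5807.70
0.993 × C = 103121.69
C = 103121.69 / 0.993 = 103848.63
Insurance premium = 0.7% × 103848.63 = 726.94

CIF value: CHF 103848.63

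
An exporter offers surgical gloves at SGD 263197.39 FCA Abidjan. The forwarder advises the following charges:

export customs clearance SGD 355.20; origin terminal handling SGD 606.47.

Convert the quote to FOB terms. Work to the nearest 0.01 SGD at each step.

FOB price: SGD 263803.86

Not relevant to the conversion: export clearance — on the seller under both FCA and FOB; already in the FCA price and stays in the FOB price.
From FCA to FOB, the seller additionally bears: origin terminal.
FOB price = 263197.39 + 606.47 = 263803.86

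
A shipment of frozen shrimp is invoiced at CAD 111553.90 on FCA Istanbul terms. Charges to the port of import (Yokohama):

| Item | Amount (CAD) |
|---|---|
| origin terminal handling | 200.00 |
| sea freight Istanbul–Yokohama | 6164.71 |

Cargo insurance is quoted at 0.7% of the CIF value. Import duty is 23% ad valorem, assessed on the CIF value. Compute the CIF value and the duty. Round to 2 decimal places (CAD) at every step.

CIF value: CAD 118749.86; import duty: CAD 27312.47

Let C be the CIF value. C = FCA price + pre-shipment costs + freight + 0.7% × C
C − 0.7% × C = 111553.90 + 200.00 + 6164.71
0.993 × C = 117918.61
C = 117918.61 / 0.993 = 118749.86
Insurance premium = 0.7% × 118749.86 = 831.25
Import duty = 118749.86 × 23% = 27312.47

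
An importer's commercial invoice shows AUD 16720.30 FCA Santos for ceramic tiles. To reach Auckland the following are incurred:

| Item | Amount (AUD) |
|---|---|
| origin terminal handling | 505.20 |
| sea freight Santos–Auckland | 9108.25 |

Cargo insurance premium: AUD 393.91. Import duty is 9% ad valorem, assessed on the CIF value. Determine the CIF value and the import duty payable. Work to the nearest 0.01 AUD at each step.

CIF value: AUD 26727.66; import duty: AUD 2405.49

CIF = FCA price + pre-shipment costs + freight + insurance
CIF = 16720.30 + 505.20 + 9108.25 + 393.91 = 26727.66
Import duty = 26727.66 × 9% = 2405.49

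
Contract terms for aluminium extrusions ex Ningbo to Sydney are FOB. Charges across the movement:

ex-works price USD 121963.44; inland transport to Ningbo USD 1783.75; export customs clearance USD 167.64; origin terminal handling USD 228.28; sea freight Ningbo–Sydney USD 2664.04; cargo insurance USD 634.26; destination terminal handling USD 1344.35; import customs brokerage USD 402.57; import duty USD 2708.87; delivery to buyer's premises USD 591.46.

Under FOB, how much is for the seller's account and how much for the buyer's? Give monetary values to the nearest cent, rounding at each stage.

FOB: the seller bears costs until goods are on board at the origin port; the buyer bears freight, insurance and all costs thereafter.
Seller's account: goods 121963.44 + inland to port 1783.75 + export clearance 167.64 + origin terminal 228.28 = 124143.11
Buyer's account: freight 2664.04 + insurance 634.26 + destination terminal 1344.35 + brokerage 402.57 + duty 2708.87 + delivery 591.46 = 8345.55

Seller: USD 124143.11; buyer: USD 8345.55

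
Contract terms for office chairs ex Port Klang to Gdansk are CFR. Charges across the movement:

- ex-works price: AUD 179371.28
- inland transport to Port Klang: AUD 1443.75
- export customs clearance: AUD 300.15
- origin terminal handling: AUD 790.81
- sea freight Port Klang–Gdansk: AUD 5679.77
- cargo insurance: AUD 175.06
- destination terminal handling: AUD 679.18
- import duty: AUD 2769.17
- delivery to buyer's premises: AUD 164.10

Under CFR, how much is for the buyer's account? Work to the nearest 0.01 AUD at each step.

CFR: the seller pays costs through ocean freight to the destination port, but not insurance.
Seller's account: goods 179371.28 + inland to port 1443.75 + export clearance 300.15 + origin terminal 790.81 + freight 5679.77 = 187585.76
Buyer's account: insurance 175.06 + destination terminal 679.18 + duty 2769.17 + delivery 164.10 = 3787.51

Buyer's account: AUD 3787.51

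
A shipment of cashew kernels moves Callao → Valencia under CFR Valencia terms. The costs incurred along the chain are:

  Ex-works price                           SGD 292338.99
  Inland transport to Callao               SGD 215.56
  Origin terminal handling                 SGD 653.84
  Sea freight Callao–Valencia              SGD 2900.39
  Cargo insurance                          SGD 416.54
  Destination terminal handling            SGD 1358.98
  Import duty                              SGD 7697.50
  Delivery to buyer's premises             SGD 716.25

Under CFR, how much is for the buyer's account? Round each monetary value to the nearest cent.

CFR: the seller pays costs through ocean freight to the destination port, but not insurance.
Seller's account: goods 292338.99 + inland to port 215.56 + origin terminal 653.84 + freight 2900.39 = 296108.78
Buyer's account: insurance 416.54 + destination terminal 1358.98 + duty 7697.50 + delivery 716.25 = 10189.27

Buyer's account: SGD 10189.27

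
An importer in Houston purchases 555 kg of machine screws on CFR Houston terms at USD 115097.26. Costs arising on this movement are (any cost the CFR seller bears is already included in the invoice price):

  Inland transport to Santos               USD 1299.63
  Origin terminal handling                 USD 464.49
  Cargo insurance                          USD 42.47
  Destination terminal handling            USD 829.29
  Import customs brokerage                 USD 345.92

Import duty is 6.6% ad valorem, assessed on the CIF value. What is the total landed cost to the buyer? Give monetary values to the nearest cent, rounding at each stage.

Total landed cost: USD 123914.16

CFR: the seller pays costs through ocean freight to the destination port, but not insurance.
Already in the invoice (seller's account under CFR): inland to port, origin terminal — exclude.
CIF value = CFR price + insurance = 115097.26 + 42.47 = 115139.73
Import duty = 115139.73 × 6.6% = 7599.22
Buyer bears: insurance 42.47 + destination terminal 829.29 + brokerage 345.92 + duty 7599.22 = 8816.90
Landed cost = invoice 115097.26 + 8816.90 = 123914.16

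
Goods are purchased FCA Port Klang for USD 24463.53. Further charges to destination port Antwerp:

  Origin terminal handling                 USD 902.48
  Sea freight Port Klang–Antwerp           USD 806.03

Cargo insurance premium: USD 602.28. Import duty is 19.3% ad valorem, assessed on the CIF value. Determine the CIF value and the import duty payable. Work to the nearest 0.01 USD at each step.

CIF value: USD 26774.32; import duty: USD 5167.44

CIF = FCA price + pre-shipment costs + freight + insurance
CIF = 24463.53 + 902.48 + 806.03 + 602.28 = 26774.32
Import duty = 26774.32 × 19.3% = 5167.44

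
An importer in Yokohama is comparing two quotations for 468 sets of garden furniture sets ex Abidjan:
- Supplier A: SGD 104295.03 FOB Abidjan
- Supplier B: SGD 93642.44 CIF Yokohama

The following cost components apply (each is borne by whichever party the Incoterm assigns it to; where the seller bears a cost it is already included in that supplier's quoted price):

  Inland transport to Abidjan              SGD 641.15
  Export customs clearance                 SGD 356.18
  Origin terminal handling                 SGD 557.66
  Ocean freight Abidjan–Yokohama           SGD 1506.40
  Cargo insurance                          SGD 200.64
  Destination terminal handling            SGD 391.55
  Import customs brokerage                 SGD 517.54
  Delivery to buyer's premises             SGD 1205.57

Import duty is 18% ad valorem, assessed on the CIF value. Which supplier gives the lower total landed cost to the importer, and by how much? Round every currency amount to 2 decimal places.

Supplier A (FOB):
CIF value = FOB price + freight + insurance = 104295.03 + 1506.40 + 200.64 = 106002.07
Import duty = 106002.07 × 18% = 19080.37
Buyer bears (A): 1506.40 + 200.64 + 391.55 + 517.54 + 1205.57 = 3821.70
Landed cost (A) = invoice 104295.03 + 3821.70 + duty 19080.37 = 127197.10
Supplier B (CIF):
The CIF price already equals the CIF value: 93642.44
Import duty = 93642.44 × 18% = 16855.64
Buyer bears (B): 391.55 + 517.54 + 1205.57 = 2114.66
Landed cost (B) = invoice 93642.44 + 2114.66 + duty 16855.64 = 112612.74
Difference = |127197.10 − 112612.74| = 14584.36

Supplier B is cheaper by SGD 14584.36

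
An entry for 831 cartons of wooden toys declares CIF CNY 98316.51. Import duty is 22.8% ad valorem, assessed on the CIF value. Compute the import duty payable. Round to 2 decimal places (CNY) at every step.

Import duty = 98316.51 × 22.8% = 22416.16

Import duty: CNY 22416.16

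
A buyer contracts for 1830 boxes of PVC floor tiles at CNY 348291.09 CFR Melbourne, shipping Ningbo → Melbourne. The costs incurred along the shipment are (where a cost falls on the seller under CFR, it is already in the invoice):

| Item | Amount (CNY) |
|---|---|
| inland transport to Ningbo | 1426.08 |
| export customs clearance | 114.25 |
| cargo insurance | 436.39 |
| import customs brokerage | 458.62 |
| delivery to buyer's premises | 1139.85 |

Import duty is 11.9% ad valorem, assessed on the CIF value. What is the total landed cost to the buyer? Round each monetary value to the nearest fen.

CFR: the seller pays costs through ocean freight to the destination port, but not insurance.
Already in the invoice (seller's account under CFR): inland to port, export clearance — exclude.
CIF value = CFR price + insurance = 348291.09 + 436.39 = 348727.48
Import duty = 348727.48 × 11.9% = 41498.57
Buyer bears: insurance 436.39 + brokerage 458.62 + delivery 1139.85 + duty 41498.57 = 43533.43
Landed cost = invoice 348291.09 + 43533.43 = 391824.52

Total landed cost: CNY 391824.52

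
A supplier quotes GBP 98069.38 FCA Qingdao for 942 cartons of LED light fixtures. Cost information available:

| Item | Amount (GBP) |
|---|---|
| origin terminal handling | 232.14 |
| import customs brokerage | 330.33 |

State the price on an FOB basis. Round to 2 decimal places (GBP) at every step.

FOB price: GBP 98301.52

Not relevant to the conversion: brokerage — on the buyer under both terms; not part of either seller's price.
From FCA to FOB, the seller additionally bears: origin terminal.
FOB price = 98069.38 + 232.14 = 98301.52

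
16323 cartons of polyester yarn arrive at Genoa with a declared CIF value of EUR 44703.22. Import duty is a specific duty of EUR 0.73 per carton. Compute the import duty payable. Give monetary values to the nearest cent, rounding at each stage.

Import duty = 16323 × 0.73 = 11915.79

Import duty: EUR 11915.79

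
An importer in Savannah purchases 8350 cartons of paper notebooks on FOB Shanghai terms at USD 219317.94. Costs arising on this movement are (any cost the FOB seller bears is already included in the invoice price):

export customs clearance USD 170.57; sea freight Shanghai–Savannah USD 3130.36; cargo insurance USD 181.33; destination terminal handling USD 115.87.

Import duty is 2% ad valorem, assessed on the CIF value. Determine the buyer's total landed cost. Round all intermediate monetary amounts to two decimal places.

FOB: the seller bears costs until goods are on board at the origin port; the buyer bears freight, insurance and all costs thereafter.
Already in the invoice (seller's account under FOB): export clearance — exclude.
CIF value = FOB price + freight + insurance = 219317.94 + 3130.36 + 181.33 = 222629.63
Import duty = 222629.63 × 2% = 4452.59
Buyer bears: freight 3130.36 + insurance 181.33 + destination terminal 115.87 + duty 4452.59 = 7880.15
Landed cost = invoice 219317.94 + 7880.15 = 227198.09

Total landed cost: USD 227198.09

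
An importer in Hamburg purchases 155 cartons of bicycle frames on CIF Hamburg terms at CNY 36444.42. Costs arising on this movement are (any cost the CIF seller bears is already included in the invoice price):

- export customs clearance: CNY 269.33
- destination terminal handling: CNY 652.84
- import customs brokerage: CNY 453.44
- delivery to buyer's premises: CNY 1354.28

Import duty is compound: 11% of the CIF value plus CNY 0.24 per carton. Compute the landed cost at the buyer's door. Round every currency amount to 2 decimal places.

Total landed cost: CNY 42951.07

CIF: the seller pays costs through ocean freight and marine insurance to the destination port.
Already in the invoice (seller's account under CIF): export clearance — exclude.
The CIF price already equals the CIF value: 36444.42
Ad valorem component: 36444.42 × 11% = 4008.89
Specific component: 155 × 0.24 = 37.20
Import duty = 4008.89 + 37.20 = 4046.09
Buyer bears: destination terminal 652.84 + brokerage 453.44 + delivery 1354.28 + duty 4046.09 = 6506.65
Landed cost = invoice 36444.42 + 6506.65 = 42951.07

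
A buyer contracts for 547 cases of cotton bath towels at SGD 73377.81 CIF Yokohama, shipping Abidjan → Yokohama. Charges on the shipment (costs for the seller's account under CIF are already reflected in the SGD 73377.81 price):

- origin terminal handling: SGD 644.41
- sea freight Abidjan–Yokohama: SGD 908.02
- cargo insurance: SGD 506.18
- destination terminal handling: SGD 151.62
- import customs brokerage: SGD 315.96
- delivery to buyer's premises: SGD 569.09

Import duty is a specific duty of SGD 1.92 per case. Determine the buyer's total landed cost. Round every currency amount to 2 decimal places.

CIF: the seller pays costs through ocean freight and marine insurance to the destination port.
Already in the invoice (seller's account under CIF): origin terminal, freight, insurance — exclude.
The CIF price already equals the CIF value: 73377.81
Import duty = 547 × 1.92 = 1050.24
Buyer bears: destination terminal 151.62 + brokerage 315.96 + delivery 569.09 + duty 1050.24 = 2086.91
Landed cost = invoice 73377.81 + 2086.91 = 75464.72

Total landed cost: SGD 75464.72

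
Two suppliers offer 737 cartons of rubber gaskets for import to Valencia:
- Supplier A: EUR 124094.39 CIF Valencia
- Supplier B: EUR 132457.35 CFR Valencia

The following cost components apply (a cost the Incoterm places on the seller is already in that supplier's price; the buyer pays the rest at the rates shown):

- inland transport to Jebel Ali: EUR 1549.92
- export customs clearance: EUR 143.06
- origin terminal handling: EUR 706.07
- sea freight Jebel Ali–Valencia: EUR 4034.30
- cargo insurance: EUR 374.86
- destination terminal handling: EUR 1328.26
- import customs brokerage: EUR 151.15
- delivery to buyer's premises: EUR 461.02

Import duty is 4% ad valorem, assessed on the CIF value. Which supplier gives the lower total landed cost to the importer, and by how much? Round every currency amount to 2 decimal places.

Supplier A (CIF):
The CIF price already equals the CIF value: 124094.39
Import duty = 124094.39 × 4% = 4963.78
Buyer bears (A): 1328.26 + 151.15 + 461.02 = 1940.43
Landed cost (A) = invoice 124094.39 + 1940.43 + duty 4963.78 = 130998.60
Supplier B (CFR):
CIF value = CFR price + insurance = 132457.35 + 374.86 = 132832.21
Import duty = 132832.21 × 4% = 5313.29
Buyer bears (B): 374.86 + 1328.26 + 151.15 + 461.02 = 2315.29
Landed cost (B) = invoice 132457.35 + 2315.29 + duty 5313.29 = 140085.93
Difference = |130998.60 − 140085.93| = 9087.33

Supplier A is cheaper by EUR 9087.33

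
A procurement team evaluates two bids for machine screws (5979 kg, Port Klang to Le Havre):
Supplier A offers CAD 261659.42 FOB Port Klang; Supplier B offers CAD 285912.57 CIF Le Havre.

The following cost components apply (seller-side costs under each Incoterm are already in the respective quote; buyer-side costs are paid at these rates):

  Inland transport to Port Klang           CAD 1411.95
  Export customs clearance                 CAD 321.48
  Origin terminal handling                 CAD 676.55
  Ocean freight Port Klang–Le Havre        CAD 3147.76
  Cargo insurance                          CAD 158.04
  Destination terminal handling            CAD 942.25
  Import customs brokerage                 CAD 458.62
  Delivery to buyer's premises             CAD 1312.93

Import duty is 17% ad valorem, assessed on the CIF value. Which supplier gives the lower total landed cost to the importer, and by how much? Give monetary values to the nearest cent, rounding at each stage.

Supplier A is cheaper by CAD 24508.40

Supplier A (FOB):
CIF value = FOB price + freight + insurance = 261659.42 + 3147.76 + 158.04 = 264965.22
Import duty = 264965.22 × 17% = 45044.09
Buyer bears (A): 3147.76 + 158.04 + 942.25 + 458.62 + 1312.93 = 6019.60
Landed cost (A) = invoice 261659.42 + 6019.60 + duty 45044.09 = 312723.11
Supplier B (CIF):
The CIF price already equals the CIF value: 285912.57
Import duty = 285912.57 × 17% = 48605.14
Buyer bears (B): 942.25 + 458.62 + 1312.93 = 2713.80
Landed cost (B) = invoice 285912.57 + 2713.80 + duty 48605.14 = 337231.51
Difference = |312723.11 − 337231.51| = 24508.40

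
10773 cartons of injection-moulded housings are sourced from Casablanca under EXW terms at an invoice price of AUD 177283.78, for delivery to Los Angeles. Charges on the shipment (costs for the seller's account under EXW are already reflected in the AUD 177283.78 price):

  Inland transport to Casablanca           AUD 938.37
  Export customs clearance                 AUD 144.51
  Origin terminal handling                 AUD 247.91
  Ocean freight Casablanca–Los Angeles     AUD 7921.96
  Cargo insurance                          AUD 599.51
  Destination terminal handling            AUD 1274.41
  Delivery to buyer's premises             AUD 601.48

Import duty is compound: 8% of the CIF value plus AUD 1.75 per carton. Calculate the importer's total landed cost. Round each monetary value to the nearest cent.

Total landed cost: AUD 222835.56

EXW: the seller makes goods available at their premises; the buyer bears all onward costs.
CIF value = EXW price + inland to port + export clearance + origin terminal + freight + insurance = 177283.78 + 938.37 + 144.51 + 247.91 + 7921.96 + 599.51 = 187136.04
Ad valorem component: 187136.04 × 8% = 14970.88
Specific component: 10773 × 1.75 = 18852.75
Import duty = 14970.88 + 18852.75 = 33823.63
Buyer bears: inland to port 938.37 + export clearance 144.51 + origin terminal 247.91 + freight 7921.96 + insurance 599.51 + destination terminal 1274.41 + delivery 601.48 + duty 33823.63 = 45551.78
Landed cost = invoice 177283.78 + 45551.78 = 222835.56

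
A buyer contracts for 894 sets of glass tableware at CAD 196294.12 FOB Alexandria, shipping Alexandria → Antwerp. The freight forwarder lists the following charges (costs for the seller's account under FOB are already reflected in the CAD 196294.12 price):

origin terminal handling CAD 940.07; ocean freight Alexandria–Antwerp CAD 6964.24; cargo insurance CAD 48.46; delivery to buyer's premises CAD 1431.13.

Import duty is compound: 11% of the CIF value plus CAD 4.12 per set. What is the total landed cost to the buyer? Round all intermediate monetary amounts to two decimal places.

Total landed cost: CAD 230784.98

FOB: the seller bears costs until goods are on board at the origin port; the buyer bears freight, insurance and all costs thereafter.
Already in the invoice (seller's account under FOB): origin terminal — exclude.
CIF value = FOB price + freight + insurance = 196294.12 + 6964.24 + 48.46 = 203306.82
Ad valorem component: 203306.82 × 11% = 22363.75
Specific component: 894 × 4.12 = 3683.28
Import duty = 22363.75 + 3683.28 = 26047.03
Buyer bears: freight 6964.24 + insurance 48.46 + delivery 1431.13 + duty 26047.03 = 34490.86
Landed cost = invoice 196294.12 + 34490.86 = 230784.98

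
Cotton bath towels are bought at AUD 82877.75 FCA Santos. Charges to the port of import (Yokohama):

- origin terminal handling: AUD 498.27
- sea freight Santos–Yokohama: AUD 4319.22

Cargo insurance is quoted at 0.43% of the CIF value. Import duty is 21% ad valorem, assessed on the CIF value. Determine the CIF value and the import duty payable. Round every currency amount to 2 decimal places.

Let C be the CIF value. C = FCA price + pre-shipment costs + freight + 0.43% × C
C − 0.43% × C = 82877.75 + 498.27 + 4319.22
0.9957 × C = 87695.24
C = 87695.24 / 0.9957 = 88073.96
Insurance premium = 0.43% × 88073.96 = 378.72
Import duty = 88073.96 × 21% = 18495.53

CIF value: AUD 88073.96; import duty: AUD 18495.53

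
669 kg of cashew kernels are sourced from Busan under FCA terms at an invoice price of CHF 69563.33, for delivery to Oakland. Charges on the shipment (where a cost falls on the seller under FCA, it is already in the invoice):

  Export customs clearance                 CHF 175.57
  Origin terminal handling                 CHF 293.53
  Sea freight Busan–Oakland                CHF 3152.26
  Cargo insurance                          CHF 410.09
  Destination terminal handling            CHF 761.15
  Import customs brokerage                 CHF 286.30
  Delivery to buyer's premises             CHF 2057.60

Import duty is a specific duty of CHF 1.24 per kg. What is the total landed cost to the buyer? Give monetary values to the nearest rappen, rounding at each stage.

FCA: the seller delivers export-cleared goods to the carrier; the buyer bears costs from that point.
Already in the invoice (seller's account under FCA): export clearance — exclude.
CIF value = FCA price + origin terminal + freight + insurance = 69563.33 + 293.53 + 3152.26 + 410.09 = 73419.21
Import duty = 669 × 1.24 = 829.56
Buyer bears: origin terminal 293.53 + freight 3152.26 + insurance 410.09 + destination terminal 761.15 + brokerage 286.30 + delivery 2057.60 + duty 829.56 = 7790.49
Landed cost = invoice 69563.33 + 7790.49 = 77353.82

Total landed cost: CHF 77353.82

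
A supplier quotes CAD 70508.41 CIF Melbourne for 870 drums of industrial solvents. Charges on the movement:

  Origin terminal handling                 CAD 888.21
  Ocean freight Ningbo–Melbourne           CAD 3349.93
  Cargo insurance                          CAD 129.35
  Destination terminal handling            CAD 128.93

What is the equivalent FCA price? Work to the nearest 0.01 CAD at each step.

Not relevant to the conversion: destination terminal — on the buyer under both terms; not part of either seller's price.
From CIF to FCA, the seller no longer bears: origin terminal, freight, insurance.
FCA price = 70508.41 − 888.21 − 3349.93 − 129.35 = 66140.92

FCA price: CAD 66140.92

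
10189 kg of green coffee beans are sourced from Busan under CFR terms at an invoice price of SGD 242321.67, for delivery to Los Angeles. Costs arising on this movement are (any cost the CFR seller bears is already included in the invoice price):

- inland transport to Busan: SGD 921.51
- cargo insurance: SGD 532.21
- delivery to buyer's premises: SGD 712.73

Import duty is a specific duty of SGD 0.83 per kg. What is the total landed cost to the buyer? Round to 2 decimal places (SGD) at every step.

CFR: the seller pays costs through ocean freight to the destination port, but not insurance.
Already in the invoice (seller's account under CFR): inland to port — exclude.
CIF value = CFR price + insurance = 242321.67 + 532.21 = 242853.88
Import duty = 10189 × 0.83 = 8456.87
Buyer bears: insurance 532.21 + delivery 712.73 + duty 8456.87 = 9701.81
Landed cost = invoice 242321.67 + 9701.81 = 252023.48

Total landed cost: SGD 252023.48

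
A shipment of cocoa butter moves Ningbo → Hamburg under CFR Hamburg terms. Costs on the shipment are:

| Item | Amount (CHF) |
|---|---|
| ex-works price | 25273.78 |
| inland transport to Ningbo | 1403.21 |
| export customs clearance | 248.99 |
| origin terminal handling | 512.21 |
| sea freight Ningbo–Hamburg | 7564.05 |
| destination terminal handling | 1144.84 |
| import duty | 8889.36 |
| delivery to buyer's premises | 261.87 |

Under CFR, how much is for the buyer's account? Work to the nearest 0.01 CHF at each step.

Buyer's account: CHF 10296.07

CFR: the seller pays costs through ocean freight to the destination port, but not insurance.
Seller's account: goods 25273.78 + inland to port 1403.21 + export clearance 248.99 + origin terminal 512.21 + freight 7564.05 = 35002.24
Buyer's account: destination terminal 1144.84 + duty 8889.36 + delivery 261.87 = 10296.07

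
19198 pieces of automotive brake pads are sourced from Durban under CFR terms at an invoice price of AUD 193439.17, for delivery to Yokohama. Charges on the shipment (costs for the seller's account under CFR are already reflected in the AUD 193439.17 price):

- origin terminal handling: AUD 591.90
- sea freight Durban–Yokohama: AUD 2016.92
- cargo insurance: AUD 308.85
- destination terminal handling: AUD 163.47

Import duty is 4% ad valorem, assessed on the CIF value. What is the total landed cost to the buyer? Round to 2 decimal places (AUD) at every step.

Total landed cost: AUD 201661.41

CFR: the seller pays costs through ocean freight to the destination port, but not insurance.
Already in the invoice (seller's account under CFR): origin terminal, freight — exclude.
CIF value = CFR price + insurance = 193439.17 + 308.85 = 193748.02
Import duty = 193748.02 × 4% = 7749.92
Buyer bears: insurance 308.85 + destination terminal 163.47 + duty 7749.92 = 8222.24
Landed cost = invoice 193439.17 + 8222.24 = 201661.41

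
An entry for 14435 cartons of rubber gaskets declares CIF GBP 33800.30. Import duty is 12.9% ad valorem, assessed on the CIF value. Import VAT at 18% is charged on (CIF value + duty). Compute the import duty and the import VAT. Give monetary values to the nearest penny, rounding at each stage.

Import duty: GBP 4360.24; import VAT: GBP 6868.90

Import duty = 33800.30 × 12.9% = 4360.24
VAT base = CIF + duty = 33800.30 + 4360.24 = 38160.54
Import VAT = 38160.54 × 18% = 6868.90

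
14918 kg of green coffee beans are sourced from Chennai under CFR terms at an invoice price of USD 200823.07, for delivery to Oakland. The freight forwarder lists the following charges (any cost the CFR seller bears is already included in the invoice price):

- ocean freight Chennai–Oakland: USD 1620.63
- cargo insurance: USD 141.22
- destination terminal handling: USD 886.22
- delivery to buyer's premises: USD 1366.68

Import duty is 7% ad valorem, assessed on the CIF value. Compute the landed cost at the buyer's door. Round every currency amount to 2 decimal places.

CFR: the seller pays costs through ocean freight to the destination port, but not insurance.
Already in the invoice (seller's account under CFR): freight — exclude.
CIF value = CFR price + insurance = 200823.07 + 141.22 = 200964.29
Import duty = 200964.29 × 7% = 14067.50
Buyer bears: insurance 141.22 + destination terminal 886.22 + delivery 1366.68 + duty 14067.50 = 16461.62
Landed cost = invoice 200823.07 + 16461.62 = 217284.69

Total landed cost: USD 217284.69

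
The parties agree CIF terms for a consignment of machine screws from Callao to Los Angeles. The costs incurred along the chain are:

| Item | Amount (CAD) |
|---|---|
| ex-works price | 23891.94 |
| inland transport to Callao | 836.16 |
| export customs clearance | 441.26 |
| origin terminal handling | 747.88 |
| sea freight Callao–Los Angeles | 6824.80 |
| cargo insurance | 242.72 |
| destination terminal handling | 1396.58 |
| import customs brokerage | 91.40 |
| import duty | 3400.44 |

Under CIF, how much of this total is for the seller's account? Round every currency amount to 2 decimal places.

CIF: the seller pays costs through ocean freight and marine insurance to the destination port.
Seller's account: goods 23891.94 + inland to port 836.16 + export clearance 441.26 + origin terminal 747.88 + freight 6824.80 + insurance 242.72 = 32984.76
Buyer's account: destination terminal 1396.58 + brokerage 91.40 + duty 3400.44 = 4888.42

Seller's account: CAD 32984.76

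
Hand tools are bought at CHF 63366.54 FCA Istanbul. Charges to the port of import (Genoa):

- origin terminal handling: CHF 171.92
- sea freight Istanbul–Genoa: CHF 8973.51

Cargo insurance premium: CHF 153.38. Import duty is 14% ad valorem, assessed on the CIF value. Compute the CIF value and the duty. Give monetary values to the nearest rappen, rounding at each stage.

CIF value: CHF 72665.35; import duty: CHF 10173.15

CIF = FCA price + pre-shipment costs + freight + insurance
CIF = 63366.54 + 171.92 + 8973.51 + 153.38 = 72665.35
Import duty = 72665.35 × 14% = 10173.15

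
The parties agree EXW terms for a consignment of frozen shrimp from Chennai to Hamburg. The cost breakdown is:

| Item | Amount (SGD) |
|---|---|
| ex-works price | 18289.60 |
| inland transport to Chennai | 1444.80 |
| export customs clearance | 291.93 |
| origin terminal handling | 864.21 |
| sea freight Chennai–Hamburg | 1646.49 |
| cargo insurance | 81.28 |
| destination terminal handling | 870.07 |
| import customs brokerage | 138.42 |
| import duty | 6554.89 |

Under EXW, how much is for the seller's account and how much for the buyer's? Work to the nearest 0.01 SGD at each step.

EXW: the seller makes goods available at their premises; the buyer bears all onward costs.
Seller's account: goods 18289.60 = 18289.60
Buyer's account: inland to port 1444.80 + export clearance 291.93 + origin terminal 864.21 + freight 1646.49 + insurance 81.28 + destination terminal 870.07 + brokerage 138.42 + duty 6554.89 = 11892.09

Seller: SGD 18289.60; buyer: SGD 11892.09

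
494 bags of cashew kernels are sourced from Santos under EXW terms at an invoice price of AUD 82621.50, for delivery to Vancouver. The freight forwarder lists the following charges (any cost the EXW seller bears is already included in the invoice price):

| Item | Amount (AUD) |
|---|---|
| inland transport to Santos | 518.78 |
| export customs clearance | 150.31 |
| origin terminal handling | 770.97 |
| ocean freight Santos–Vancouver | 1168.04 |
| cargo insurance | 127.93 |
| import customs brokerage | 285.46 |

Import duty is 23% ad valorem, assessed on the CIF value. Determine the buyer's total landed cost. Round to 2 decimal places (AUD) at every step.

EXW: the seller makes goods available at their premises; the buyer bears all onward costs.
CIF value = EXW price + inland to port + export clearance + origin terminal + freight + insurance = 82621.50 + 518.78 + 150.31 + 770.97 + 1168.04 + 127.93 = 85357.53
Import duty = 85357.53 × 23% = 19632.23
Buyer bears: inland to port 518.78 + export clearance 150.31 + origin terminal 770.97 + freight 1168.04 + insurance 127.93 + brokerage 285.46 + duty 19632.23 = 22653.72
Landed cost = invoice 82621.50 + 22653.72 = 105275.22

Total landed cost: AUD 105275.22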